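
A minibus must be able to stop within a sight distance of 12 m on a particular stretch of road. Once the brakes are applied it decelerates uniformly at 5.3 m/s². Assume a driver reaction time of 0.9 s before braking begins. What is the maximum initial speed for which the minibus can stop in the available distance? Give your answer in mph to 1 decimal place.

Stopping distance: v·t_r + v²/(2a) = 12 with t_r = 0.9 s and a = 5.300 m/s².
So v² + 9.540 v − 127.20 = 0.
Positive root: v = −a·t_r + √((a·t_r)² + 2a·d) = −4.770 + √(22.753 + 127.20) = 7.4755 m/s.
7.4755 m/s ÷ 0.44704 = 16.722 mph.

Maximum speed ≈ 16.7 mph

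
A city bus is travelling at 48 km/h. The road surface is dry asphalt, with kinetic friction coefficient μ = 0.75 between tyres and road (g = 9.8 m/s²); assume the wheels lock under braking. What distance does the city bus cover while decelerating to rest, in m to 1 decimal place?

Braking distance ≈ 12.1 m

48 km/h ÷ 3.6 = 13.3333 m/s.
a = μg = 0.75 × 9.8 = 7.350 m/s².
Braking distance = v²/(2a) = 13.3333² / (2 × 7.350) = 177.777 / 14.700 = 12.094 m.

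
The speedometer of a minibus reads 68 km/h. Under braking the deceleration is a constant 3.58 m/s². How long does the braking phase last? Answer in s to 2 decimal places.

68 km/h ÷ 3.6 = 18.8889 m/s.
Braking time = v/a = 18.8889 / 3.580 = 5.276 s.

Braking time ≈ 5.28 s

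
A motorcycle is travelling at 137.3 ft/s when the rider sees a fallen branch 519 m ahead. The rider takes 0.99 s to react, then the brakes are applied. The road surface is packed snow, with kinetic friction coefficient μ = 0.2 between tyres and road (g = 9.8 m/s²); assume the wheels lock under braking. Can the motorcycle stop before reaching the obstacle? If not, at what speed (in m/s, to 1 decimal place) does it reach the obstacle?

137.3 ft/s × 0.3048 = 41.8490 m/s.
a = μg = 0.2 × 9.8 = 1.960 m/s².
Reaction distance = 41.8490 × 0.99 = 41.431 m.
Braking distance = v²/(2a) = 1751.339 / 3.920 = 446.770 m.
Total stopping distance = 41.431 + 446.770 = 488.201 m, vs 519 m available — it stops with 519 − 488.201 = 30.799 m to spare.

Yes — it stops about 30.8 m short of the obstacle, so it never reaches it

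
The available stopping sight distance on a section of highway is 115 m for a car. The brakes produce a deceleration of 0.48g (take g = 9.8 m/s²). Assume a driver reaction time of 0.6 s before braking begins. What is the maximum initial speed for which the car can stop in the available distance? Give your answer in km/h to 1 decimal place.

Maximum speed ≈ 108.7 km/h

a = 0.48 × 9.8 = 4.704 m/s².
Stopping distance: v·t_r + v²/(2a) = 115 with t_r = 0.6 s and a = 4.704 m/s².
So v² + 5.645 v − 1081.92 = 0.
Positive root: v = −a·t_r + √((a·t_r)² + 2a·d) = −2.822 + √(7.964 + 1081.92) = 30.1914 m/s.
30.1914 m/s × 3.6 = 108.689 km/h.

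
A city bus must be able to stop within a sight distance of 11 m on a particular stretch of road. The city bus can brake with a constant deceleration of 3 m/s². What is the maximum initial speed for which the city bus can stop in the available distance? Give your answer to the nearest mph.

v²/(2a) = d ⇒ v = √(2 × 3.000 × 11) = √66.00 = 8.1240 m/s.
8.1240 m/s ÷ 0.44704 = 18.173 mph.

Maximum speed ≈ 18 mph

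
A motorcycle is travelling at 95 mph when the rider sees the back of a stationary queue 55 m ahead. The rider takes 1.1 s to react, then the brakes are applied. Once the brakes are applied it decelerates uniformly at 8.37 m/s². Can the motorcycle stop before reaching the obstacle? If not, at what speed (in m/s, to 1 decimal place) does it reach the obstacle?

95 mph × 0.44704 = 42.4688 m/s.
Reaction distance = 42.4688 × 1.1 = 46.716 m.
Braking distance needed to stop: v²/(2a) = 1803.599 / 16.740 = 107.742 m, so total needed = 46.716 + 107.742 = 154.458 m > 55 m — it cannot stop.
Distance remaining when braking begins: 55 − 46.716 = 8.284 m.
v² = v₀² − 2a·d = 1803.599 − 2 × 8.370 × 8.284 = 1664.925 m²/s².
v = √1664.925 = 40.803 m/s.

No — it strikes the obstacle at 40.8 m/s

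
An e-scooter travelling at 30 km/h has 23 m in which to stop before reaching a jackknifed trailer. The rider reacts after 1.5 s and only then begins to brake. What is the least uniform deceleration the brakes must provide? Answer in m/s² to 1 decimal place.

Required deceleration ≈ 3.3 m/s²

30 km/h ÷ 3.6 = 8.3333 m/s.
Distance covered during reaction = 8.3333 × 1.5 = 12.500 m.
Distance available for braking: 23 − 12.500 = 10.500 m.
v² = 2a·d ⇒ a = v²/(2d) = 8.3333² / (2 × 10.500) = 69.444 / 21.000 = 3.3069 m/s².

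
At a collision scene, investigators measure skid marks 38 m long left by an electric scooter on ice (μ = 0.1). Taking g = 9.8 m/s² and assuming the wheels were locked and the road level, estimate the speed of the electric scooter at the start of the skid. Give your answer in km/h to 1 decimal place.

Deceleration a = μg = 0.1 × 9.8 = 0.980 m/s².
v = √(2a·d) = √(2 × 0.980 × 38) = √74.480 = 8.6302 m/s.
= 8.6302 × 3.6 = 31.069 km/h.

Initial speed ≈ 31.1 km/h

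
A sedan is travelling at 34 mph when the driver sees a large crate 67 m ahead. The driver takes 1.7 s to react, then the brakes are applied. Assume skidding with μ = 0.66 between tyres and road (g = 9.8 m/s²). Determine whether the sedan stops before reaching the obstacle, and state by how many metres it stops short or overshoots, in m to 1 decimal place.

34 mph × 0.44704 = 15.1994 m/s.
a = μg = 0.66 × 9.8 = 6.468 m/s².
Reaction distance = 15.1994 × 1.7 = 25.839 m.
Braking distance = v²/(2a) = 231.022 / 12.936 = 17.859 m.
Total stopping distance = 25.839 + 17.859 = 43.698 m, vs 67 m available — it stops with 67 − 43.698 = 23.302 m to spare.

Yes — it stops 23.3 m short of the obstacle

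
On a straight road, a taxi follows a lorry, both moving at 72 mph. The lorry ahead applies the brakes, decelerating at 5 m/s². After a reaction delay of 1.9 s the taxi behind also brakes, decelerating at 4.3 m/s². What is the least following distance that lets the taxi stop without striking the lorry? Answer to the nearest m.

72 mph × 0.44704 = 32.1869 m/s.
Leader travels v²/(2a_L) = 1035.997 / 10.000 = 103.600 m before stopping.
Follower covers v·t_r = 32.1869 × 1.9 = 61.155 m while reacting, then v²/(2a_F) = 1035.997 / 8.600 = 120.465 m while braking, for a total of 61.155 + 120.465 = 181.620 m.
Since a_F ≤ a_L and the follower starts braking later, the follower is never slower than the leader, so the closest approach is when both have stopped.
Minimum gap = 181.620 − 103.600 = 78.020 m.

Minimum gap ≈ 78 m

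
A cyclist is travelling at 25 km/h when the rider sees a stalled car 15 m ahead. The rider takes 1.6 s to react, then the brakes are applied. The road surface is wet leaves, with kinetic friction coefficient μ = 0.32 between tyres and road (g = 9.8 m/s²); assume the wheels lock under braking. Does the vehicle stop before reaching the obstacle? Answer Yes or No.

25 km/h ÷ 3.6 = 6.9444 m/s.
a = μg = 0.32 × 9.8 = 3.136 m/s².
Reaction distance = 6.9444 × 1.6 = 11.111 m.
Braking distance = v²/(2a) = 48.225 / 6.272 = 7.689 m.
Total stopping distance = 11.111 + 7.689 = 18.800 m, vs 15 m available — it cannot stop in time and overshoots by 18.800 − 15 = 3.800 m.

No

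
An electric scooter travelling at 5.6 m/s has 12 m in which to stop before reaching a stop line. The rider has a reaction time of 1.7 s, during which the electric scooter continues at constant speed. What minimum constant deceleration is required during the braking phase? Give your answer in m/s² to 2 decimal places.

Required deceleration ≈ 6.32 m/s²

Distance covered during reaction = 5.6000 × 1.7 = 9.520 m.
Distance available for braking: 12 − 9.520 = 2.480 m.
v² = 2a·d ⇒ a = v²/(2d) = 5.6000² / (2 × 2.480) = 31.360 / 4.960 = 6.3226 m/s².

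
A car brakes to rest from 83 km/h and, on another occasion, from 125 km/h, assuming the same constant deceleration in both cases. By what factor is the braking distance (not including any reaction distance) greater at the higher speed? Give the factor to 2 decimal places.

Factor ≈ 2.27

Braking distance d = v²/(2a), so with a fixed, d ∝ v².
Factor = (125/83)² = 1.5060² = 2.2680.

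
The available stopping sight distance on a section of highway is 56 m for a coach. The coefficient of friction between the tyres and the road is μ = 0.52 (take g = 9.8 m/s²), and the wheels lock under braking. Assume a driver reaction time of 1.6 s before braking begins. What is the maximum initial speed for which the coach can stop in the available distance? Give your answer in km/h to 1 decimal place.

a = μg = 0.52 × 9.8 = 5.096 m/s².
Stopping distance: v·t_r + v²/(2a) = 56 with t_r = 1.6 s and a = 5.096 m/s².
So v² + 16.307 v − 570.75 = 0.
Positive root: v = −a·t_r + √((a·t_r)² + 2a·d) = −8.154 + √(66.488 + 570.75) = 17.0896 m/s.
17.0896 m/s × 3.6 = 61.523 km/h.

Maximum speed ≈ 61.5 km/h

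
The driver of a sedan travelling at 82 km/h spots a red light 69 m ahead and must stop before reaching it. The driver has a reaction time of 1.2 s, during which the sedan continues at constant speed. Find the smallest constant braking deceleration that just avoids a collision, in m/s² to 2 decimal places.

Required deceleration ≈ 6.23 m/s²

82 km/h ÷ 3.6 = 22.7778 m/s.
Distance covered during reaction = 22.7778 × 1.2 = 27.333 m.
Distance available for braking: 69 − 27.333 = 41.667 m.
v² = 2a·d ⇒ a = v²/(2d) = 22.7778² / (2 × 41.667) = 518.828 / 83.334 = 6.2259 m/s².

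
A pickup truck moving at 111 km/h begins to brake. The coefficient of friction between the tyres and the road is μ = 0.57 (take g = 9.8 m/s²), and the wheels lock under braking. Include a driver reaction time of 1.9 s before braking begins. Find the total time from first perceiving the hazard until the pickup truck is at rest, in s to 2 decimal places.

Total time ≈ 7.42 s

111 km/h ÷ 3.6 = 30.8333 m/s.
a = μg = 0.57 × 9.8 = 5.586 m/s².
Braking time = v/a = 30.8333 / 5.586 = 5.520 s.
Total = 1.9 + 5.520 = 7.420 s.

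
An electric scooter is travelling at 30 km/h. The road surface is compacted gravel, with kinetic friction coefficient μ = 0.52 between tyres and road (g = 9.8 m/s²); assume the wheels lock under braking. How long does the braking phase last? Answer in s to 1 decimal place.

Braking time ≈ 1.6 s

30 km/h ÷ 3.6 = 8.3333 m/s.
a = μg = 0.52 × 9.8 = 5.096 m/s².
Braking time = v/a = 8.3333 / 5.096 = 1.635 s.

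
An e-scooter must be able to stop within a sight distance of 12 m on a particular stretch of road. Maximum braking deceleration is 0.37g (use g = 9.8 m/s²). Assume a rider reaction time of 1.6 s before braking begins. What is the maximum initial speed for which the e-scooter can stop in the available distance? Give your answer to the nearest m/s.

a = 0.37 × 9.8 = 3.626 m/s².
Stopping distance: v·t_r + v²/(2a) = 12 with t_r = 1.6 s and a = 3.626 m/s².
So v² + 11.603 v − 87.02 = 0.
Positive root: v = −a·t_r + √((a·t_r)² + 2a·d) = −5.802 + √(33.663 + 87.02) = 5.1836 m/s.

Maximum speed ≈ 5 m/s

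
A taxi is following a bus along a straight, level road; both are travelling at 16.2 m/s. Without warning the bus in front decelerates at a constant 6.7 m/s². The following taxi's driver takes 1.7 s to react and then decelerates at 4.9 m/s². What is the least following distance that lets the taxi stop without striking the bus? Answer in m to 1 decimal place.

Leader travels v²/(2a_L) = 262.440 / 13.400 = 19.585 m before stopping.
Follower covers v·t_r = 16.2000 × 1.7 = 27.540 m while reacting, then v²/(2a_F) = 262.440 / 9.800 = 26.780 m while braking, for a total of 27.540 + 26.780 = 54.320 m.
Since a_F ≤ a_L and the follower starts braking later, the follower is never slower than the leader, so the closest approach is when both have stopped.
Minimum gap = 54.320 − 19.585 = 34.735 m.

Minimum gap ≈ 34.7 m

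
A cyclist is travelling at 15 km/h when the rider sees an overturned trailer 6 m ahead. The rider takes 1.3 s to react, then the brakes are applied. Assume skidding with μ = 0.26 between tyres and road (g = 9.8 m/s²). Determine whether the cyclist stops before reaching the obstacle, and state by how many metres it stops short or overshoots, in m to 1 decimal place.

No — it overshoots by 2.8 m

15 km/h ÷ 3.6 = 4.1667 m/s.
a = μg = 0.26 × 9.8 = 2.548 m/s².
Reaction distance = 4.1667 × 1.3 = 5.417 m.
Braking distance = v²/(2a) = 17.361 / 5.096 = 3.407 m.
Total stopping distance = 5.417 + 3.407 = 8.824 m, vs 6 m available — it cannot stop in time and overshoots by 8.824 − 6 = 2.824 m.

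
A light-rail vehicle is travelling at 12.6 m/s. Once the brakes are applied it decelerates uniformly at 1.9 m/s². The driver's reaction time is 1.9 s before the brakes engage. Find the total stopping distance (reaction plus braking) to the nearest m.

Total stopping distance ≈ 66 m

Reaction distance = v·t_r = 12.6000 × 1.9 = 23.940 m.
Braking distance = v²/(2a) = 12.6000² / (2 × 1.900) = 158.760 / 3.800 = 41.779 m.
Total = 23.940 + 41.779 = 65.719 m.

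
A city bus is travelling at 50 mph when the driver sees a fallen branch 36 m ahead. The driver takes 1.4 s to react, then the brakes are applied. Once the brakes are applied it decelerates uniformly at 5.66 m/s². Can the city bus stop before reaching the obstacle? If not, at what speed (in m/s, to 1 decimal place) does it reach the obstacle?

50 mph × 0.44704 = 22.3520 m/s.
Reaction distance = 22.3520 × 1.4 = 31.293 m.
Braking distance needed to stop: v²/(2a) = 499.612 / 11.320 = 44.135 m, so total needed = 31.293 + 44.135 = 75.428 m > 36 m — it cannot stop.
Distance remaining when braking begins: 36 − 31.293 = 4.707 m.
v² = v₀² − 2a·d = 499.612 − 2 × 5.660 × 4.707 = 446.329 m²/s².
v = √446.329 = 21.126 m/s.

No — it strikes the obstacle at 21.1 m/s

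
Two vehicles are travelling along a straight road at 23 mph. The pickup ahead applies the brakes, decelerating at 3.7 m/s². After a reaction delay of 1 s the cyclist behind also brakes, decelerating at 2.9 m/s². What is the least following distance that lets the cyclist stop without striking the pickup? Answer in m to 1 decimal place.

Minimum gap ≈ 14.2 m

23 mph × 0.44704 = 10.2819 m/s.
Leader travels v²/(2a_L) = 105.717 / 7.400 = 14.286 m before stopping.
Follower covers v·t_r = 10.2819 × 1 = 10.282 m while reacting, then v²/(2a_F) = 105.717 / 5.800 = 18.227 m while braking, for a total of 10.282 + 18.227 = 28.509 m.
Since a_F ≤ a_L and the follower starts braking later, the follower is never slower than the leader, so the closest approach is when both have stopped.
Minimum gap = 28.509 − 14.286 = 14.223 m.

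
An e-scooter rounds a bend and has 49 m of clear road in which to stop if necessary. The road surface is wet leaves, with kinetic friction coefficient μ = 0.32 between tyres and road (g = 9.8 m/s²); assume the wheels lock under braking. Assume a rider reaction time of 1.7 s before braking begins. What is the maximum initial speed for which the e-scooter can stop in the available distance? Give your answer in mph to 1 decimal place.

Maximum speed ≈ 29.1 mph

a = μg = 0.32 × 9.8 = 3.136 m/s².
Stopping distance: v·t_r + v²/(2a) = 49 with t_r = 1.7 s and a = 3.136 m/s².
So v² + 10.662 v − 307.33 = 0.
Positive root: v = −a·t_r + √((a·t_r)² + 2a·d) = −5.331 + √(28.420 + 307.33) = 12.9925 m/s.
12.9925 m/s ÷ 0.44704 = 29.063 mph.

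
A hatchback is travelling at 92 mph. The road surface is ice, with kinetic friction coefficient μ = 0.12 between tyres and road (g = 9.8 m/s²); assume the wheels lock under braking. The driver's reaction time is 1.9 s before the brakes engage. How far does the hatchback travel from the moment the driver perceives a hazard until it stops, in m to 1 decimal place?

92 mph × 0.44704 = 41.1277 m/s.
a = μg = 0.12 × 9.8 = 1.176 m/s².
Reaction distance = v·t_r = 41.1277 × 1.9 = 78.143 m.
Braking distance = v²/(2a) = 41.1277² / (2 × 1.176) = 1691.488 / 2.352 = 719.170 m.
Total = 78.143 + 719.170 = 797.313 m.

Total stopping distance ≈ 797.3 m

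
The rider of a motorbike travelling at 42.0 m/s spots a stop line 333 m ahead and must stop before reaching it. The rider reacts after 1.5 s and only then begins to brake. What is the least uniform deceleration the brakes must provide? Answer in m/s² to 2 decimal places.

Distance covered during reaction = 42.0000 × 1.5 = 63.000 m.
Distance available for braking: 333 − 63.000 = 270.000 m.
v² = 2a·d ⇒ a = v²/(2d) = 42.0000² / (2 × 270.000) = 1764.000 / 540.000 = 3.2667 m/s².

Required deceleration ≈ 3.27 m/s²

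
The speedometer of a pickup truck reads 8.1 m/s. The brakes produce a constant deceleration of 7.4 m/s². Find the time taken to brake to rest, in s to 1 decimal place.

Braking time = v/a = 8.1000 / 7.400 = 1.095 s.

Braking time ≈ 1.1 s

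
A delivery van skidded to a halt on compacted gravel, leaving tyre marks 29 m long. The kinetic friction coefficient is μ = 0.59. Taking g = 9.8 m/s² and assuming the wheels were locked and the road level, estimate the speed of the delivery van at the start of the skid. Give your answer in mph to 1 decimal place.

Deceleration a = μg = 0.59 × 9.8 = 5.782 m/s².
v = √(2a·d) = √(2 × 5.782 × 29) = √335.356 = 18.3127 m/s.
= 18.3127 ÷ 0.44704 = 40.964 mph.

Initial speed ≈ 41.0 mph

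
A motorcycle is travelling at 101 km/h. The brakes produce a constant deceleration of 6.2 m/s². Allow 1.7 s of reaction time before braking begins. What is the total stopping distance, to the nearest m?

Total stopping distance ≈ 111 m

101 km/h ÷ 3.6 = 28.0556 m/s.
Reaction distance = v·t_r = 28.0556 × 1.7 = 47.695 m.
Braking distance = v²/(2a) = 28.0556² / (2 × 6.200) = 787.117 / 12.400 = 63.477 m.
Total = 47.695 + 63.477 = 111.172 m.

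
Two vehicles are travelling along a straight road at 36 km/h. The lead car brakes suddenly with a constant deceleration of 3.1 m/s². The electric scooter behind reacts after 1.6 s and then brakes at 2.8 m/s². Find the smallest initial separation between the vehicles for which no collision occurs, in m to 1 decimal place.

Minimum gap ≈ 17.7 m

36 km/h ÷ 3.6 = 10.0000 m/s.
Leader travels v²/(2a_L) = 100.000 / 6.200 = 16.129 m before stopping.
Follower covers v·t_r = 10.0000 × 1.6 = 16.000 m while reacting, then v²/(2a_F) = 100.000 / 5.600 = 17.857 m while braking, for a total of 16.000 + 17.857 = 33.857 m.
Since a_F ≤ a_L and the follower starts braking later, the follower is never slower than the leader, so the closest approach is when both have stopped.
Minimum gap = 33.857 − 16.129 = 17.728 m.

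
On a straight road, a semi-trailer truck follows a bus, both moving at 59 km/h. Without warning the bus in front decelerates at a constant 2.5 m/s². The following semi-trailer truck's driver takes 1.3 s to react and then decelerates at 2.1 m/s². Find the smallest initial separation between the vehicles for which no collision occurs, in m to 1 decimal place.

Minimum gap ≈ 31.5 m

59 km/h ÷ 3.6 = 16.3889 m/s.
Leader travels v²/(2a_L) = 268.596 / 5.000 = 53.719 m before stopping.
Follower covers v·t_r = 16.3889 × 1.3 = 21.306 m while reacting, then v²/(2a_F) = 268.596 / 4.200 = 63.951 m while braking, for a total of 21.306 + 63.951 = 85.257 m.
Since a_F ≤ a_L and the follower starts braking later, the follower is never slower than the leader, so the closest approach is when both have stopped.
Minimum gap = 85.257 − 53.719 = 31.538 m.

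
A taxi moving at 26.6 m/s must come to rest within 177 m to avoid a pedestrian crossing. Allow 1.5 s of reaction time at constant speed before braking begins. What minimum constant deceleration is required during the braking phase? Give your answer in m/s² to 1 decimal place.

Required deceleration ≈ 2.6 m/s²

Distance covered during reaction = 26.6000 × 1.5 = 39.900 m.
Distance available for braking: 177 − 39.900 = 137.100 m.
v² = 2a·d ⇒ a = v²/(2d) = 26.6000² / (2 × 137.100) = 707.560 / 274.200 = 2.5805 m/s².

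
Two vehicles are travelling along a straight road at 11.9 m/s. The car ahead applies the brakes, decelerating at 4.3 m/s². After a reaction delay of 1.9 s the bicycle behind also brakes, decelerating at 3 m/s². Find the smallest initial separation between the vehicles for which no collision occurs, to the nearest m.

Leader travels v²/(2a_L) = 141.610 / 8.600 = 16.466 m before stopping.
Follower covers v·t_r = 11.9000 × 1.9 = 22.610 m while reacting, then v²/(2a_F) = 141.610 / 6.000 = 23.602 m while braking, for a total of 22.610 + 23.602 = 46.212 m.
Since a_F ≤ a_L and the follower starts braking later, the follower is never slower than the leader, so the closest approach is when both have stopped.
Minimum gap = 46.212 − 16.466 = 29.746 m.

Minimum gap ≈ 30 m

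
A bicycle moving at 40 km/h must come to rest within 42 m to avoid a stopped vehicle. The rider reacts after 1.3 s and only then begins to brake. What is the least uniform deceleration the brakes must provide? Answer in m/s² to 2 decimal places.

Required deceleration ≈ 2.24 m/s²

40 km/h ÷ 3.6 = 11.1111 m/s.
Distance covered during reaction = 11.1111 × 1.3 = 14.444 m.
Distance available for braking: 42 − 14.444 = 27.556 m.
v² = 2a·d ⇒ a = v²/(2d) = 11.1111² / (2 × 27.556) = 123.457 / 55.112 = 2.2401 m/s².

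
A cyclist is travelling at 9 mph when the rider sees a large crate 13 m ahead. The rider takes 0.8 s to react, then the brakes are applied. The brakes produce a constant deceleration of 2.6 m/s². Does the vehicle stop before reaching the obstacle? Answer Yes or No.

9 mph × 0.44704 = 4.0234 m/s.
Reaction distance = 4.0234 × 0.8 = 3.219 m.
Braking distance = v²/(2a) = 16.188 / 5.200 = 3.113 m.
Total stopping distance = 3.219 + 3.113 = 6.332 m, vs 13 m available — it stops with 13 − 6.332 = 6.668 m to spare.

Yes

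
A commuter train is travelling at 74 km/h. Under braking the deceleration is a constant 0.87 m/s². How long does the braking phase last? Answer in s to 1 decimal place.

Braking time ≈ 23.6 s

74 km/h ÷ 3.6 = 20.5556 m/s.
Braking time = v/a = 20.5556 / 0.870 = 23.627 s.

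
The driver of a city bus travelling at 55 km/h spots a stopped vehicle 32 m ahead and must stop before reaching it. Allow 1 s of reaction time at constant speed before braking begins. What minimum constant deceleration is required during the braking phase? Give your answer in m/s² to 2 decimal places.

Required deceleration ≈ 6.98 m/s²

55 km/h ÷ 3.6 = 15.2778 m/s.
Distance covered during reaction = 15.2778 × 1 = 15.278 m.
Distance available for braking: 32 − 15.278 = 16.722 m.
v² = 2a·d ⇒ a = v²/(2d) = 15.2778² / (2 × 16.722) = 233.411 / 33.444 = 6.9792 m/s².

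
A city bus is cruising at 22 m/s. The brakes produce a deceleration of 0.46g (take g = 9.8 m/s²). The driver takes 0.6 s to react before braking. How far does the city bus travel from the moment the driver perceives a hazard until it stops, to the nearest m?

Total stopping distance ≈ 67 m

a = 0.46 × 9.8 = 4.508 m/s².
Reaction distance = v·t_r = 22.0000 × 0.6 = 13.200 m.
Braking distance = v²/(2a) = 22.0000² / (2 × 4.508) = 484.000 / 9.016 = 53.682 m.
Total = 13.200 + 53.682 = 66.882 m.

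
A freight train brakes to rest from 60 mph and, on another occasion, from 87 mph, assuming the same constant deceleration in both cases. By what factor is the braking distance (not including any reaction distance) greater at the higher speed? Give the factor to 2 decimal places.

Braking distance d = v²/(2a), so with a fixed, d ∝ v².
Factor = (87/60)² = 1.4500² = 2.1025.

Factor ≈ 2.10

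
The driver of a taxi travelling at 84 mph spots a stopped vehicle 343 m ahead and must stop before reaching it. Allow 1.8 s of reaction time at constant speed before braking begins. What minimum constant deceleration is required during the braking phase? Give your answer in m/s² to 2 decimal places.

84 mph × 0.44704 = 37.5514 m/s.
Distance covered during reaction = 37.5514 × 1.8 = 67.593 m.
Distance available for braking: 343 − 67.593 = 275.407 m.
v² = 2a·d ⇒ a = v²/(2d) = 37.5514² / (2 × 275.407) = 1410.108 / 550.814 = 2.5600 m/s².

Required deceleration ≈ 2.56 m/s²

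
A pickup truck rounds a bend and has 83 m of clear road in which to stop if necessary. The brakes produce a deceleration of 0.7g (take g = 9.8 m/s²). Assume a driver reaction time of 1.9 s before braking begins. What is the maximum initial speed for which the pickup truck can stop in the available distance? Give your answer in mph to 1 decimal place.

a = 0.7 × 9.8 = 6.860 m/s².
Stopping distance: v·t_r + v²/(2a) = 83 with t_r = 1.9 s and a = 6.860 m/s².
So v² + 26.068 v − 1138.76 = 0.
Positive root: v = −a·t_r + √((a·t_r)² + 2a·d) = −13.034 + √(169.885 + 1138.76) = 23.1412 m/s.
23.1412 m/s ÷ 0.44704 = 51.765 mph.

Maximum speed ≈ 51.8 mph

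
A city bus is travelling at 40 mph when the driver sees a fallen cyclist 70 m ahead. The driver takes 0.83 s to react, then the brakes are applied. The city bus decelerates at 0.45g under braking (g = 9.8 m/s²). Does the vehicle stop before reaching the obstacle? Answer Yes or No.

Yes

40 mph × 0.44704 = 17.8816 m/s.
a = 0.45 × 9.8 = 4.410 m/s².
Reaction distance = 17.8816 × 0.83 = 14.842 m.
Braking distance = v²/(2a) = 319.752 / 8.820 = 36.253 m.
Total stopping distance = 14.842 + 36.253 = 51.095 m, vs 70 m available — it stops with 70 − 51.095 = 18.905 m to spare.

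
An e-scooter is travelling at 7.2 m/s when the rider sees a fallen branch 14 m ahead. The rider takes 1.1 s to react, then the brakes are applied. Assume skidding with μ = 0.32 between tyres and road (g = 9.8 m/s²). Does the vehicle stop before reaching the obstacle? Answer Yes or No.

a = μg = 0.32 × 9.8 = 3.136 m/s².
Reaction distance = 7.2000 × 1.1 = 7.920 m.
Braking distance = v²/(2a) = 51.840 / 6.272 = 8.265 m.
Total stopping distance = 7.920 + 8.265 = 16.185 m, vs 14 m available — it cannot stop in time and overshoots by 16.185 − 14 = 2.185 m.

No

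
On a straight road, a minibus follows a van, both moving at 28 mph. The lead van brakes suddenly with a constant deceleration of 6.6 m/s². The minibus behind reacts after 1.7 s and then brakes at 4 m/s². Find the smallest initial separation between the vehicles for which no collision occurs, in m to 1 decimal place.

28 mph × 0.44704 = 12.5171 m/s.
Leader travels v²/(2a_L) = 156.678 / 13.200 = 11.870 m before stopping.
Follower covers v·t_r = 12.5171 × 1.7 = 21.279 m while reacting, then v²/(2a_F) = 156.678 / 8.000 = 19.585 m while braking, for a total of 21.279 + 19.585 = 40.864 m.
Since a_F ≤ a_L and the follower starts braking later, the follower is never slower than the leader, so the closest approach is when both have stopped.
Minimum gap = 40.864 − 11.870 = 28.994 m.

Minimum gap ≈ 29.0 m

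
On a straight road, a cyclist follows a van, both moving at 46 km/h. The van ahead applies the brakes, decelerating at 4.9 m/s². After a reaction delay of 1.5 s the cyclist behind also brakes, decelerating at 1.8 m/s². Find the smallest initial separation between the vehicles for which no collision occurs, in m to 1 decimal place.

Minimum gap ≈ 47.9 m

46 km/h ÷ 3.6 = 12.7778 m/s.
Leader travels v²/(2a_L) = 163.272 / 9.800 = 16.660 m before stopping.
Follower covers v·t_r = 12.7778 × 1.5 = 19.167 m while reacting, then v²/(2a_F) = 163.272 / 3.600 = 45.353 m while braking, for a total of 19.167 + 45.353 = 64.520 m.
Since a_F ≤ a_L and the follower starts braking later, the follower is never slower than the leader, so the closest approach is when both have stopped.
Minimum gap = 64.520 − 16.660 = 47.860 m.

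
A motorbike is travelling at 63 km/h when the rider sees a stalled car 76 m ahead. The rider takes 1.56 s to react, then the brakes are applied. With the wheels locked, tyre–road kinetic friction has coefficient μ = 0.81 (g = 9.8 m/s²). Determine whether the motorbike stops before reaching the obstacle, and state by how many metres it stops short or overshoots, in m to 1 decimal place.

Yes — it stops 29.4 m short of the obstacle

63 km/h ÷ 3.6 = 17.5000 m/s.
a = μg = 0.81 × 9.8 = 7.938 m/s².
Reaction distance = 17.5000 × 1.56 = 27.300 m.
Braking distance = v²/(2a) = 306.250 / 15.876 = 19.290 m.
Total stopping distance = 27.300 + 19.290 = 46.590 m, vs 76 m available — it stops with 76 − 46.590 = 29.410 m to spare.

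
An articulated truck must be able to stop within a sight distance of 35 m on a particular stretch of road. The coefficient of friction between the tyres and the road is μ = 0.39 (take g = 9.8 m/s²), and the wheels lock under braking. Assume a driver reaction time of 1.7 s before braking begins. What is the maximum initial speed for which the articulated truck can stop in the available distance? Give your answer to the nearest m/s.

a = μg = 0.39 × 9.8 = 3.822 m/s².
Stopping distance: v·t_r + v²/(2a) = 35 with t_r = 1.7 s and a = 3.822 m/s².
So v² + 12.995 v − 267.54 = 0.
Positive root: v = −a·t_r + √((a·t_r)² + 2a·d) = −6.497 + √(42.211 + 267.54) = 11.1027 m/s.

Maximum speed ≈ 11 m/s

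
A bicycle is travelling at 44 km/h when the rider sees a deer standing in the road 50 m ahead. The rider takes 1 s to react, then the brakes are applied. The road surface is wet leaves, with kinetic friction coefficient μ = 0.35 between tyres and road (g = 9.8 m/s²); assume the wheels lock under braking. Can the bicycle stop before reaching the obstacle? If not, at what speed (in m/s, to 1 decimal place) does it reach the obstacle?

44 km/h ÷ 3.6 = 12.2222 m/s.
a = μg = 0.35 × 9.8 = 3.430 m/s².
Reaction distance = 12.2222 × 1 = 12.222 m.
Braking distance = v²/(2a) = 149.382 / 6.860 = 21.776 m.
Total stopping distance = 12.222 + 21.776 = 33.998 m, vs 50 m available — it stops with 50 − 33.998 = 16.002 m to spare.

Yes — it stops about 16.0 m short of the obstacle, so it never reaches it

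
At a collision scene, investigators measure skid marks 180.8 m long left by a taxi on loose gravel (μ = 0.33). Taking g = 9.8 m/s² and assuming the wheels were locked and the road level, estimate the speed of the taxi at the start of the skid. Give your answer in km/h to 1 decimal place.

Initial speed ≈ 123.1 km/h

Deceleration a = μg = 0.33 × 9.8 = 3.234 m/s².
v = √(2a·d) = √(2 × 3.234 × 180.8) = √1169.414 = 34.1967 m/s.
= 34.1967 × 3.6 = 123.108 km/h.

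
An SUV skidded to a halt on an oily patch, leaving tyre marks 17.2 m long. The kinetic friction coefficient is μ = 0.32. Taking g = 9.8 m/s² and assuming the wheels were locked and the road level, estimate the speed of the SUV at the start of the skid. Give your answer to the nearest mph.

Initial speed ≈ 23 mph

Deceleration a = μg = 0.32 × 9.8 = 3.136 m/s².
v = √(2a·d) = √(2 × 3.136 × 17.2) = √107.878 = 10.3864 m/s.
= 10.3864 ÷ 0.44704 = 23.234 mph.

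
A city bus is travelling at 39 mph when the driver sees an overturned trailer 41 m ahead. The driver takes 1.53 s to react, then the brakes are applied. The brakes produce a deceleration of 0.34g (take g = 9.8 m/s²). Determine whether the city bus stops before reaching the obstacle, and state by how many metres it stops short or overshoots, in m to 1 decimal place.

No — it overshoots by 31.3 m

39 mph × 0.44704 = 17.4346 m/s.
a = 0.34 × 9.8 = 3.332 m/s².
Reaction distance = 17.4346 × 1.53 = 26.675 m.
Braking distance = v²/(2a) = 303.965 / 6.664 = 45.613 m.
Total stopping distance = 26.675 + 45.613 = 72.288 m, vs 41 m available — it cannot stop in time and overshoots by 72.288 − 41 = 31.288 m.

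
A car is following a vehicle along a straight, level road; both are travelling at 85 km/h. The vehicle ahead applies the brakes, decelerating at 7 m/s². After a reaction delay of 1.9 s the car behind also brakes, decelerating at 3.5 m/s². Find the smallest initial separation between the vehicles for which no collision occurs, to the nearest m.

85 km/h ÷ 3.6 = 23.6111 m/s.
Leader travels v²/(2a_L) = 557.484 / 14.000 = 39.820 m before stopping.
Follower covers v·t_r = 23.6111 × 1.9 = 44.861 m while reacting, then v²/(2a_F) = 557.484 / 7.000 = 79.641 m while braking, for a total of 44.861 + 79.641 = 124.502 m.
Since a_F ≤ a_L and the follower starts braking later, the follower is never slower than the leader, so the closest approach is when both have stopped.
Minimum gap = 124.502 − 39.820 = 84.682 m.

Minimum gap ≈ 85 m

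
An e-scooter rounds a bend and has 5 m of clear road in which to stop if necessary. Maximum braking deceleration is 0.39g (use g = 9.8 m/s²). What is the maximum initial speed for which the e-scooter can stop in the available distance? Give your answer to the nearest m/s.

Maximum speed ≈ 6 m/s

a = 0.39 × 9.8 = 3.822 m/s².
v²/(2a) = d ⇒ v = √(2 × 3.822 × 5) = √38.22 = 6.1822 m/s.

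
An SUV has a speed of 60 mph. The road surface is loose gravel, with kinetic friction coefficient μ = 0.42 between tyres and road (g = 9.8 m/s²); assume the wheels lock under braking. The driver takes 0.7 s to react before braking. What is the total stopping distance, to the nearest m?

60 mph × 0.44704 = 26.8224 m/s.
a = μg = 0.42 × 9.8 = 4.116 m/s².
Reaction distance = v·t_r = 26.8224 × 0.7 = 18.776 m.
Braking distance = v²/(2a) = 26.8224² / (2 × 4.116) = 719.441 / 8.232 = 87.396 m.
Total = 18.776 + 87.396 = 106.172 m.

Total stopping distance ≈ 106 m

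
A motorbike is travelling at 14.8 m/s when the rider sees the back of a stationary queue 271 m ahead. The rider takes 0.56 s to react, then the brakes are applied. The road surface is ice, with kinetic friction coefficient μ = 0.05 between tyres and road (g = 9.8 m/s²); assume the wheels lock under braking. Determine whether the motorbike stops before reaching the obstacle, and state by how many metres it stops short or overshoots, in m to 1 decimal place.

Yes — it stops 39.2 m short of the obstacle

a = μg = 0.05 × 9.8 = 0.490 m/s².
Reaction distance = 14.8000 × 0.56 = 8.288 m.
Braking distance = v²/(2a) = 219.040 / 0.980 = 223.510 m.
Total stopping distance = 8.288 + 223.510 = 231.798 m, vs 271 m available — it stops with 271 − 231.798 = 39.202 m to spare.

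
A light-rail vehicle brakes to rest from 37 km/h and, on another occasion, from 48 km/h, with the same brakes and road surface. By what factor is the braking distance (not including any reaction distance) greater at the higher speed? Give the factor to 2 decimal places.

Factor ≈ 1.68

Braking distance d = v²/(2a), so with a fixed, d ∝ v².
Factor = (48/37)² = 1.2973² = 1.6830.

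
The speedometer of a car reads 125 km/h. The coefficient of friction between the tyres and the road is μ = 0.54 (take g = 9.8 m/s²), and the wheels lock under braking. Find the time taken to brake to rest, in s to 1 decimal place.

Braking time ≈ 6.6 s

125 km/h ÷ 3.6 = 34.7222 m/s.
a = μg = 0.54 × 9.8 = 5.292 m/s².
Braking time = v/a = 34.7222 / 5.292 = 6.561 s.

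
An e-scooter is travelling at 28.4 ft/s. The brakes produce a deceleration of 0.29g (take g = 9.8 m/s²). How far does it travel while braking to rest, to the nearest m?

Braking distance ≈ 13 m

28.4 ft/s × 0.3048 = 8.6563 m/s.
a = 0.29 × 9.8 = 2.842 m/s².
Braking distance = v²/(2a) = 8.6563² / (2 × 2.842) = 74.932 / 5.684 = 13.183 m.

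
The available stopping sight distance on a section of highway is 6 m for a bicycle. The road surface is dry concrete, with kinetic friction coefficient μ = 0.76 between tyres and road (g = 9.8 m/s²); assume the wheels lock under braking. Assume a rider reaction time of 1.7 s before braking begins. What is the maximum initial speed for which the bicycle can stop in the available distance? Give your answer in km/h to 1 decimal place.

Maximum speed ≈ 11.3 km/h

a = μg = 0.76 × 9.8 = 7.448 m/s².
Stopping distance: v·t_r + v²/(2a) = 6 with t_r = 1.7 s and a = 7.448 m/s².
So v² + 25.323 v − 89.38 = 0.
Positive root: v = −a·t_r + √((a·t_r)² + 2a·d) = −12.662 + √(160.326 + 89.38) = 3.1401 m/s.
3.1401 m/s × 3.6 = 11.304 km/h.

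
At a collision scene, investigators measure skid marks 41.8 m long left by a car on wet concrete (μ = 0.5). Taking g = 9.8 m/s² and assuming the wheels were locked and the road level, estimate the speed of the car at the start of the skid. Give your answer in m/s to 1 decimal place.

Deceleration a = μg = 0.5 × 9.8 = 4.900 m/s².
v = √(2a·d) = √(2 × 4.900 × 41.8) = √409.640 = 20.2396 m/s.

Initial speed ≈ 20.2 m/s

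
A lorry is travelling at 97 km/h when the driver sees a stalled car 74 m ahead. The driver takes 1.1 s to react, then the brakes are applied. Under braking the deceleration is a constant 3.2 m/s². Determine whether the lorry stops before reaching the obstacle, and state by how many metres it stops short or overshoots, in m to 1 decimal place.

97 km/h ÷ 3.6 = 26.9444 m/s.
Reaction distance = 26.9444 × 1.1 = 29.639 m.
Braking distance = v²/(2a) = 726.001 / 6.400 = 113.438 m.
Total stopping distance = 29.639 + 113.438 = 143.077 m, vs 74 m available — it cannot stop in time and overshoots by 143.077 − 74 = 69.077 m.

No — it overshoots by 69.1 m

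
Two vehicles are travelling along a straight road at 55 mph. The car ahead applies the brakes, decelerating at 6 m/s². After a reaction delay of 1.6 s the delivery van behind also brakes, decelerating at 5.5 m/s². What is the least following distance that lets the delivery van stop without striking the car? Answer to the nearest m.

55 mph × 0.44704 = 24.5872 m/s.
Leader travels v²/(2a_L) = 604.530 / 12.000 = 50.377 m before stopping.
Follower covers v·t_r = 24.5872 × 1.6 = 39.340 m while reacting, then v²/(2a_F) = 604.530 / 11.000 = 54.957 m while braking, for a total of 39.340 + 54.957 = 94.297 m.
Since a_F ≤ a_L and the follower starts braking later, the follower is never slower than the leader, so the closest approach is when both have stopped.
Minimum gap = 94.297 − 50.377 = 43.920 m.

Minimum gap ≈ 44 m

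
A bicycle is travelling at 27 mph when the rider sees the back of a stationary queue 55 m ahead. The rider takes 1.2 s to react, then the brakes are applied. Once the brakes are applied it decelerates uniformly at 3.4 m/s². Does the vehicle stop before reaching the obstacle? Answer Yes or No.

Yes

27 mph × 0.44704 = 12.0701 m/s.
Reaction distance = 12.0701 × 1.2 = 14.484 m.
Braking distance = v²/(2a) = 145.687 / 6.800 = 21.425 m.
Total stopping distance = 14.484 + 21.425 = 35.909 m, vs 55 m available — it stops with 55 − 35.909 = 19.091 m to spare.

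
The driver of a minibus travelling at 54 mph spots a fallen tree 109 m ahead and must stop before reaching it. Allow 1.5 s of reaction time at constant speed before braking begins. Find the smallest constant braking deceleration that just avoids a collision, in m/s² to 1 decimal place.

Required deceleration ≈ 4.0 m/s²

54 mph × 0.44704 = 24.1402 m/s.
Distance covered during reaction = 24.1402 × 1.5 = 36.210 m.
Distance available for braking: 109 − 36.210 = 72.790 m.
v² = 2a·d ⇒ a = v²/(2d) = 24.1402² / (2 × 72.790) = 582.749 / 145.580 = 4.0029 m/s².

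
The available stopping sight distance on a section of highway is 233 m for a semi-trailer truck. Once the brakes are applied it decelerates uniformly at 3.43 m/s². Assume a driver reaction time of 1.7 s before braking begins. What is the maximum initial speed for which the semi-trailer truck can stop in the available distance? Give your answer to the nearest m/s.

Stopping distance: v·t_r + v²/(2a) = 233 with t_r = 1.7 s and a = 3.430 m/s².
So v² + 11.662 v − 1598.38 = 0.
Positive root: v = −a·t_r + √((a·t_r)² + 2a·d) = −5.831 + √(34.001 + 1598.38) = 34.5717 m/s.

Maximum speed ≈ 35 m/s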